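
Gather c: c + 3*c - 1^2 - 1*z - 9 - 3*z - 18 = 4*c - 4*z - 28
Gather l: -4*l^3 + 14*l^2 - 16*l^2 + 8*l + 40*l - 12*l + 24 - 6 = -4*l^3 - 2*l^2 + 36*l + 18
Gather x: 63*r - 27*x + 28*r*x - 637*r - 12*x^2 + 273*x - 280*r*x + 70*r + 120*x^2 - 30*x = -504*r + 108*x^2 + x*(216 - 252*r)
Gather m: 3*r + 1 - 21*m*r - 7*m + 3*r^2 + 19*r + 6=m*(-21*r - 7) + 3*r^2 + 22*r + 7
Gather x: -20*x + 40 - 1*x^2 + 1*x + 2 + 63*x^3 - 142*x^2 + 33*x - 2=63*x^3 - 143*x^2 + 14*x + 40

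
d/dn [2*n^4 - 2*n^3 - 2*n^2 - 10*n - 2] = 8*n^3 - 6*n^2 - 4*n - 10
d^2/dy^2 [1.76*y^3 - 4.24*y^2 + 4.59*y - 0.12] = 10.56*y - 8.48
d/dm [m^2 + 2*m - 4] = 2*m + 2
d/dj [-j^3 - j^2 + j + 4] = -3*j^2 - 2*j + 1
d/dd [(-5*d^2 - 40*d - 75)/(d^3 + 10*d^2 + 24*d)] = 5*(d^4 + 16*d^3 + 101*d^2 + 300*d + 360)/(d^2*(d^4 + 20*d^3 + 148*d^2 + 480*d + 576))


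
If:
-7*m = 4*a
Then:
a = -7*m/4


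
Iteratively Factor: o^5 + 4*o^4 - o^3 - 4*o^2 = (o - 1)*(o^4 + 5*o^3 + 4*o^2) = o*(o - 1)*(o^3 + 5*o^2 + 4*o) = o*(o - 1)*(o + 1)*(o^2 + 4*o) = o*(o - 1)*(o + 1)*(o + 4)*(o)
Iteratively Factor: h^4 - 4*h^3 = (h)*(h^3 - 4*h^2) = h*(h - 4)*(h^2) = h^2*(h - 4)*(h)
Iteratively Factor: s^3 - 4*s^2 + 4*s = (s)*(s^2 - 4*s + 4) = s*(s - 2)*(s - 2)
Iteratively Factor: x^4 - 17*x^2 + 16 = (x + 1)*(x^3 - x^2 - 16*x + 16) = (x + 1)*(x + 4)*(x^2 - 5*x + 4) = (x - 1)*(x + 1)*(x + 4)*(x - 4)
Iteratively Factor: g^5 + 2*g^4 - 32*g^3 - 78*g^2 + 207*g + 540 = (g + 3)*(g^4 - g^3 - 29*g^2 + 9*g + 180) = (g + 3)^2*(g^3 - 4*g^2 - 17*g + 60) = (g - 3)*(g + 3)^2*(g^2 - g - 20) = (g - 3)*(g + 3)^2*(g + 4)*(g - 5)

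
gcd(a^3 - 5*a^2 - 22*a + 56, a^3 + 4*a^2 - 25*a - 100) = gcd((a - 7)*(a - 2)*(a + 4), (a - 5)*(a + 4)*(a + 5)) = a + 4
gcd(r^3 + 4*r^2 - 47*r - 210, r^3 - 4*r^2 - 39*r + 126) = r^2 - r - 42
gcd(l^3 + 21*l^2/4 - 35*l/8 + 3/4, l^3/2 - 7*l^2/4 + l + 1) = 1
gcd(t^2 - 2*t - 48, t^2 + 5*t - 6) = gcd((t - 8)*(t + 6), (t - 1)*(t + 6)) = t + 6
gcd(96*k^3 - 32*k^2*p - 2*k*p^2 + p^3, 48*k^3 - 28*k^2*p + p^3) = -24*k^2 + 2*k*p + p^2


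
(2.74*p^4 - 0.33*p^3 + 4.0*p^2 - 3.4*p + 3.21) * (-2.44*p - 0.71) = -6.6856*p^5 - 1.1402*p^4 - 9.5257*p^3 + 5.456*p^2 - 5.4184*p - 2.2791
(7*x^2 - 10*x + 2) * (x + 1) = 7*x^3 - 3*x^2 - 8*x + 2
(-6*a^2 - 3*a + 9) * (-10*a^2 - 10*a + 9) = 60*a^4 + 90*a^3 - 114*a^2 - 117*a + 81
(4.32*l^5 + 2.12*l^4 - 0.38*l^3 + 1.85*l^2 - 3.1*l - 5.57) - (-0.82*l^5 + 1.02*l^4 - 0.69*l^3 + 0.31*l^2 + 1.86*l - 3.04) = 5.14*l^5 + 1.1*l^4 + 0.31*l^3 + 1.54*l^2 - 4.96*l - 2.53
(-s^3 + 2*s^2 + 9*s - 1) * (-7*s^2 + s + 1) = 7*s^5 - 15*s^4 - 62*s^3 + 18*s^2 + 8*s - 1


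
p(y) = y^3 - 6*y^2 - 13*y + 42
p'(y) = 3*y^2 - 12*y - 13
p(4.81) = -48.06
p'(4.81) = -1.31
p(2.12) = -3.00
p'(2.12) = -24.96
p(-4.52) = -114.17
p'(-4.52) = 102.53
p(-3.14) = -7.30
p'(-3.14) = 54.26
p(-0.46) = 46.61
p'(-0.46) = -6.85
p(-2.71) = 13.26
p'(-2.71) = 41.55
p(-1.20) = 47.23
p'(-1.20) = 5.72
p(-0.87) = 48.11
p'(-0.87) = -0.29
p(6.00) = -36.00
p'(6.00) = 23.00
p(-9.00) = -1056.00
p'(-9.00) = 338.00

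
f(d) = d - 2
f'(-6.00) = 1.00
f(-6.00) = -8.00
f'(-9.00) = 1.00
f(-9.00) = -11.00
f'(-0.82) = 1.00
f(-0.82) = -2.82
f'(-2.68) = 1.00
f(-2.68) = -4.68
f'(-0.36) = 1.00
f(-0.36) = -2.36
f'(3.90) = 1.00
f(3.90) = 1.90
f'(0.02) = 1.00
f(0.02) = -1.98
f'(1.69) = 1.00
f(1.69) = -0.31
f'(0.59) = 1.00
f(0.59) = -1.41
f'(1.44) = 1.00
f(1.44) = -0.56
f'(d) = 1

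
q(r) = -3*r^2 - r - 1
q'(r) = -6*r - 1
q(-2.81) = -21.88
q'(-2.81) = 15.86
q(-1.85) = -9.42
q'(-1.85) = 10.10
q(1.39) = -8.19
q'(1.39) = -9.34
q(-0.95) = -2.76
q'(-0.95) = 4.70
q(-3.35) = -31.32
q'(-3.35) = 19.10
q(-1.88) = -9.72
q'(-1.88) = 10.28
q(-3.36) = -31.51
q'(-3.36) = 19.16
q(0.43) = -1.98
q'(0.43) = -3.58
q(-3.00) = -25.00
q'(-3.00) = 17.00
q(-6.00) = -103.00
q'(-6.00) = 35.00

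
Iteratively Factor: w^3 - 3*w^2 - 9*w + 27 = (w - 3)*(w^2 - 9) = (w - 3)^2*(w + 3)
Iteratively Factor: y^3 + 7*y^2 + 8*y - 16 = (y + 4)*(y^2 + 3*y - 4) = (y + 4)^2*(y - 1)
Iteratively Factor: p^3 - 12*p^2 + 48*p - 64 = (p - 4)*(p^2 - 8*p + 16) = (p - 4)^2*(p - 4)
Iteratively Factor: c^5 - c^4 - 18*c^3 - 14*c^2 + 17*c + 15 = (c - 1)*(c^4 - 18*c^2 - 32*c - 15) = (c - 5)*(c - 1)*(c^3 + 5*c^2 + 7*c + 3) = (c - 5)*(c - 1)*(c + 1)*(c^2 + 4*c + 3) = (c - 5)*(c - 1)*(c + 1)^2*(c + 3)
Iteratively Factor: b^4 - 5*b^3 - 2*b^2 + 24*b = (b)*(b^3 - 5*b^2 - 2*b + 24) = b*(b + 2)*(b^2 - 7*b + 12) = b*(b - 4)*(b + 2)*(b - 3)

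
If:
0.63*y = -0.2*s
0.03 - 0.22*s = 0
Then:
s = 0.14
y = -0.04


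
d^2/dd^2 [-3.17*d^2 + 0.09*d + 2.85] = -6.34000000000000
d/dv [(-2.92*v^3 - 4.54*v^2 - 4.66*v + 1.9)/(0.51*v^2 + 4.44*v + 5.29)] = (-1.4892*v^4 - 25.9296*v^3 - 64.1214*v^2 - 49.9712*v - 33.0874)/(0.2601*v^4 + 4.5288*v^3 + 25.1094*v^2 + 46.9752*v + 27.9841)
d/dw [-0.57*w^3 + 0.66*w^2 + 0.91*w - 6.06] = -1.71*w^2 + 1.32*w + 0.91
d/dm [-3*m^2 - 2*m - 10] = -6*m - 2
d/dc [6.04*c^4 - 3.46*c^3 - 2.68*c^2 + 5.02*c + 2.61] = 24.16*c^3 - 10.38*c^2 - 5.36*c + 5.02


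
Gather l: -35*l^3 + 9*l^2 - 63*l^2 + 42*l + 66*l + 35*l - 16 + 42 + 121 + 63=-35*l^3 - 54*l^2 + 143*l + 210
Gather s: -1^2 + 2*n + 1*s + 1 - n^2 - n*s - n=-n^2 + n + s*(1 - n)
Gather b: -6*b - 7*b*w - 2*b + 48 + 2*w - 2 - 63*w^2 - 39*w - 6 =b*(-7*w - 8) - 63*w^2 - 37*w + 40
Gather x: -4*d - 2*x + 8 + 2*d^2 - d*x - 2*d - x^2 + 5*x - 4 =2*d^2 - 6*d - x^2 + x*(3 - d) + 4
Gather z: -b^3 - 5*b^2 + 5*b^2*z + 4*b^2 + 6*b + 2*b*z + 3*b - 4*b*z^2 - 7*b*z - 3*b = -b^3 - b^2 - 4*b*z^2 + 6*b + z*(5*b^2 - 5*b)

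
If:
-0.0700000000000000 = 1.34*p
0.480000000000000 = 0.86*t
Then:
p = -0.05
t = 0.56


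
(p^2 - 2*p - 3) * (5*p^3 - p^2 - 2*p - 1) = 5*p^5 - 11*p^4 - 15*p^3 + 6*p^2 + 8*p + 3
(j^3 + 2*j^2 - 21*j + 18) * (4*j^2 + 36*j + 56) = 4*j^5 + 44*j^4 + 44*j^3 - 572*j^2 - 528*j + 1008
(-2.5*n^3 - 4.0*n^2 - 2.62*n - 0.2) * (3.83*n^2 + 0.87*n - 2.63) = -9.575*n^5 - 17.495*n^4 - 6.9396*n^3 + 7.4746*n^2 + 6.7166*n + 0.526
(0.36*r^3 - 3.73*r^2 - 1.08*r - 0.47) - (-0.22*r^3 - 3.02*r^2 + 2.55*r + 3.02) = 0.58*r^3 - 0.71*r^2 - 3.63*r - 3.49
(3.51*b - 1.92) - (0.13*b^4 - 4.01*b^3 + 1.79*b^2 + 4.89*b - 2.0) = -0.13*b^4 + 4.01*b^3 - 1.79*b^2 - 1.38*b + 0.0800000000000001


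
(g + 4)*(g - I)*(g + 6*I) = g^3 + 4*g^2 + 5*I*g^2 + 6*g + 20*I*g + 24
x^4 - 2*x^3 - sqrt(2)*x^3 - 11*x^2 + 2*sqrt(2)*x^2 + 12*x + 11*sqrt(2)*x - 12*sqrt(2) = (x - 4)*(x - 1)*(x + 3)*(x - sqrt(2))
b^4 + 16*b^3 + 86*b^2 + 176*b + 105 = (b + 1)*(b + 3)*(b + 5)*(b + 7)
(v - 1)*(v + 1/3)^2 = v^3 - v^2/3 - 5*v/9 - 1/9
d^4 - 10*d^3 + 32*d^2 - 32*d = d*(d - 4)^2*(d - 2)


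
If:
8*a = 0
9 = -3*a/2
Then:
No Solution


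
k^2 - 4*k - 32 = (k - 8)*(k + 4)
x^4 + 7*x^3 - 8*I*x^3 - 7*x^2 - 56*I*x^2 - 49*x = x*(x + 7)*(x - 7*I)*(x - I)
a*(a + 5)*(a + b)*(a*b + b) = a^4*b + a^3*b^2 + 6*a^3*b + 6*a^2*b^2 + 5*a^2*b + 5*a*b^2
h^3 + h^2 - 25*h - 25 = (h - 5)*(h + 1)*(h + 5)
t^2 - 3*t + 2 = (t - 2)*(t - 1)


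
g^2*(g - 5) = g^3 - 5*g^2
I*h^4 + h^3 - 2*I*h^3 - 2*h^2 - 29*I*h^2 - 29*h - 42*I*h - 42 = (h - 7)*(h + 2)*(h + 3)*(I*h + 1)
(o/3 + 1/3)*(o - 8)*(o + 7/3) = o^3/3 - 14*o^2/9 - 73*o/9 - 56/9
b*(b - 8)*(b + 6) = b^3 - 2*b^2 - 48*b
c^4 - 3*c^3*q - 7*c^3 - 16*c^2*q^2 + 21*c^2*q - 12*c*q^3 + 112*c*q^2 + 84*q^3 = (c - 7)*(c - 6*q)*(c + q)*(c + 2*q)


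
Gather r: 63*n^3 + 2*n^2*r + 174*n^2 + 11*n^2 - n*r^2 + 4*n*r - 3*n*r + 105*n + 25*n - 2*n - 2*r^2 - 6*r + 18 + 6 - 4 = 63*n^3 + 185*n^2 + 128*n + r^2*(-n - 2) + r*(2*n^2 + n - 6) + 20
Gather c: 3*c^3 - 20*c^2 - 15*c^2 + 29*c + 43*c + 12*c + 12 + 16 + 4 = 3*c^3 - 35*c^2 + 84*c + 32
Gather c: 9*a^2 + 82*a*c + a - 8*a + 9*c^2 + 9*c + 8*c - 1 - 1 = 9*a^2 - 7*a + 9*c^2 + c*(82*a + 17) - 2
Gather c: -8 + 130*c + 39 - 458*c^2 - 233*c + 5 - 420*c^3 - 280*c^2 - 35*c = -420*c^3 - 738*c^2 - 138*c + 36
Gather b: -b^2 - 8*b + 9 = -b^2 - 8*b + 9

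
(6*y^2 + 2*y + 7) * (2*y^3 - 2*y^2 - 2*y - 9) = 12*y^5 - 8*y^4 - 2*y^3 - 72*y^2 - 32*y - 63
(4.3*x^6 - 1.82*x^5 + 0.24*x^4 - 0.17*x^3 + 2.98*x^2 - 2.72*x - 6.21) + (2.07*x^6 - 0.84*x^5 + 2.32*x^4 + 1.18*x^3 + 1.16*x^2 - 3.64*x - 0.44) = 6.37*x^6 - 2.66*x^5 + 2.56*x^4 + 1.01*x^3 + 4.14*x^2 - 6.36*x - 6.65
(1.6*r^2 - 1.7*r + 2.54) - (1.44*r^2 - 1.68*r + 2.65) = 0.16*r^2 - 0.02*r - 0.11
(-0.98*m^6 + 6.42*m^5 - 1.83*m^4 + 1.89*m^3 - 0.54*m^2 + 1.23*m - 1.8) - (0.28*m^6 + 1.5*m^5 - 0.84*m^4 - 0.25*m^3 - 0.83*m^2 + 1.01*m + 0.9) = -1.26*m^6 + 4.92*m^5 - 0.99*m^4 + 2.14*m^3 + 0.29*m^2 + 0.22*m - 2.7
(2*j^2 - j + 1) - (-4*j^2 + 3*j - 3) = 6*j^2 - 4*j + 4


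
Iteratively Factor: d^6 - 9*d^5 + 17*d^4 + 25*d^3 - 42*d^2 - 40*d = (d - 2)*(d^5 - 7*d^4 + 3*d^3 + 31*d^2 + 20*d) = d*(d - 2)*(d^4 - 7*d^3 + 3*d^2 + 31*d + 20) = d*(d - 5)*(d - 2)*(d^3 - 2*d^2 - 7*d - 4) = d*(d - 5)*(d - 2)*(d + 1)*(d^2 - 3*d - 4) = d*(d - 5)*(d - 4)*(d - 2)*(d + 1)*(d + 1)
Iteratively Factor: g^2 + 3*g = (g)*(g + 3)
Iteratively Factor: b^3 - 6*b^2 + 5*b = (b - 5)*(b^2 - b) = b*(b - 5)*(b - 1)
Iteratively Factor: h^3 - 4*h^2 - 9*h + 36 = (h - 3)*(h^2 - h - 12) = (h - 4)*(h - 3)*(h + 3)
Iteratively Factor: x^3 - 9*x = (x + 3)*(x^2 - 3*x) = (x - 3)*(x + 3)*(x)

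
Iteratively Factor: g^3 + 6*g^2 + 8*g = (g)*(g^2 + 6*g + 8) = g*(g + 2)*(g + 4)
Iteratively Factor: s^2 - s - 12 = (s - 4)*(s + 3)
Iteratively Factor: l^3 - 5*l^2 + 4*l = (l - 4)*(l^2 - l) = (l - 4)*(l - 1)*(l)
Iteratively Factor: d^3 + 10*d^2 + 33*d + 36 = (d + 3)*(d^2 + 7*d + 12) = (d + 3)^2*(d + 4)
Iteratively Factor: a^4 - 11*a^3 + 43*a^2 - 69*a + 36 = (a - 3)*(a^3 - 8*a^2 + 19*a - 12) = (a - 4)*(a - 3)*(a^2 - 4*a + 3) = (a - 4)*(a - 3)^2*(a - 1)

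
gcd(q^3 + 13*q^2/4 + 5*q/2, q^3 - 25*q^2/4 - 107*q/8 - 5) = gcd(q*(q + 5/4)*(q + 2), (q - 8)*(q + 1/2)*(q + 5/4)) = q + 5/4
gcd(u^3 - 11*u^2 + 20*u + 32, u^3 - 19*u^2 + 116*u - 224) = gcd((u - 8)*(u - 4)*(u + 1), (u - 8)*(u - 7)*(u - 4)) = u^2 - 12*u + 32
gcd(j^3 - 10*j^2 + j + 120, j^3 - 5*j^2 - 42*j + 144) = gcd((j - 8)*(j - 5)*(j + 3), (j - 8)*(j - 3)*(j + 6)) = j - 8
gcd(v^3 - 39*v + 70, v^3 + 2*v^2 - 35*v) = v^2 + 2*v - 35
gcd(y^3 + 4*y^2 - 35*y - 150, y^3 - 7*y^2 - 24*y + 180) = y^2 - y - 30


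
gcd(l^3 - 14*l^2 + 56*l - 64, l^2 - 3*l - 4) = l - 4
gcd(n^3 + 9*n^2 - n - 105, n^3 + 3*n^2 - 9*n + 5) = n + 5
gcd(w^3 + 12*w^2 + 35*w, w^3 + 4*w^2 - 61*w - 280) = w^2 + 12*w + 35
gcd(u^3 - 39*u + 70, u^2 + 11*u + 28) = u + 7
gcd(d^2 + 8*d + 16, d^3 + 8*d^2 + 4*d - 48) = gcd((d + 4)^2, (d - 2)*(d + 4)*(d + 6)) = d + 4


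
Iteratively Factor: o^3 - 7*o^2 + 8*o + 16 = (o - 4)*(o^2 - 3*o - 4) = (o - 4)^2*(o + 1)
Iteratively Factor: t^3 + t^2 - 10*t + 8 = (t + 4)*(t^2 - 3*t + 2) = (t - 2)*(t + 4)*(t - 1)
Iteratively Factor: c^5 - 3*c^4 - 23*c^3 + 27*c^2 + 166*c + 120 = (c + 3)*(c^4 - 6*c^3 - 5*c^2 + 42*c + 40) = (c - 4)*(c + 3)*(c^3 - 2*c^2 - 13*c - 10) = (c - 4)*(c + 1)*(c + 3)*(c^2 - 3*c - 10) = (c - 5)*(c - 4)*(c + 1)*(c + 3)*(c + 2)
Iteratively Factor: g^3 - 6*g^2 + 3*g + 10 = (g - 5)*(g^2 - g - 2) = (g - 5)*(g + 1)*(g - 2)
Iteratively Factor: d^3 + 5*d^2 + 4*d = (d + 4)*(d^2 + d) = (d + 1)*(d + 4)*(d)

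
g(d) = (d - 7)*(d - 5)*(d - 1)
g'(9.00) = 56.00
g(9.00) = 64.00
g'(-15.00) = 1112.00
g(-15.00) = -7040.00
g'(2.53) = 0.42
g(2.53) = 16.89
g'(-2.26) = 121.08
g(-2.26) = -219.16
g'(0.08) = 44.94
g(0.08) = -31.32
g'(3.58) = -7.63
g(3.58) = 12.53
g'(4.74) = -8.84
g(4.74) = 2.20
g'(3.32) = -6.25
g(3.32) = 14.34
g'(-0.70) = 66.67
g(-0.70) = -74.61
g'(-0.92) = 73.46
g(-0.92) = -90.02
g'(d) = (d - 7)*(d - 5) + (d - 7)*(d - 1) + (d - 5)*(d - 1) = 3*d^2 - 26*d + 47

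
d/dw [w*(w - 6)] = 2*w - 6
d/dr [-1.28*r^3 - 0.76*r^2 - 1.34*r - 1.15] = -3.84*r^2 - 1.52*r - 1.34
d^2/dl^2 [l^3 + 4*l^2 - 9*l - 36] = 6*l + 8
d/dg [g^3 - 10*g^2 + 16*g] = 3*g^2 - 20*g + 16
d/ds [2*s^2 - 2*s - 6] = 4*s - 2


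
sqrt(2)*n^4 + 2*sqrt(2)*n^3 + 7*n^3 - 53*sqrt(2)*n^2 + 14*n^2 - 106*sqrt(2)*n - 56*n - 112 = (n + 2)*(n - 4*sqrt(2))*(n + 7*sqrt(2))*(sqrt(2)*n + 1)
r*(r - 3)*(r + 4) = r^3 + r^2 - 12*r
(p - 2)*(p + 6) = p^2 + 4*p - 12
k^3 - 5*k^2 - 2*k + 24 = (k - 4)*(k - 3)*(k + 2)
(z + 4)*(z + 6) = z^2 + 10*z + 24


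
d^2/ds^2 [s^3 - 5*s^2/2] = 6*s - 5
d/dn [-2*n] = -2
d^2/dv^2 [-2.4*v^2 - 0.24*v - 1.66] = -4.80000000000000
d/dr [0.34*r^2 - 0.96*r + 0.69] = 0.68*r - 0.96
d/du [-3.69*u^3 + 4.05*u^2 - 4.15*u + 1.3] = -11.07*u^2 + 8.1*u - 4.15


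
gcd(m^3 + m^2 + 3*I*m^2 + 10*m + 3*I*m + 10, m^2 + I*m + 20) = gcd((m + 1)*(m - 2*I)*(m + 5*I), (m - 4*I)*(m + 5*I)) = m + 5*I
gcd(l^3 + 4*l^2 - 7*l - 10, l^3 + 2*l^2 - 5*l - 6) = l^2 - l - 2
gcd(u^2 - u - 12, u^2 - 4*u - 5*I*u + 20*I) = u - 4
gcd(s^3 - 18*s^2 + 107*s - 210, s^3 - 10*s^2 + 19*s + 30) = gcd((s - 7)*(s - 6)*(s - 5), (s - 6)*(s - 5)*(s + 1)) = s^2 - 11*s + 30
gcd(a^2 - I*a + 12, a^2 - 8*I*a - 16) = a - 4*I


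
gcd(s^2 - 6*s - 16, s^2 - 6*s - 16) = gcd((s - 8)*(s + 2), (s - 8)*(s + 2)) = s^2 - 6*s - 16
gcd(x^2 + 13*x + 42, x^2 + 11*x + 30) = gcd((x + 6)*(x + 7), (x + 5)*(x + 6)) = x + 6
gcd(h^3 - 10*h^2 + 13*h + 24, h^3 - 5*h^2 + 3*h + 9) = h^2 - 2*h - 3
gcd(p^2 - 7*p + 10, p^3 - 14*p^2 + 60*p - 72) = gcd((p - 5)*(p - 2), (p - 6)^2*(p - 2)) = p - 2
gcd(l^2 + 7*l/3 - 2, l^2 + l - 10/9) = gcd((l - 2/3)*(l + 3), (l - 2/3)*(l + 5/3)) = l - 2/3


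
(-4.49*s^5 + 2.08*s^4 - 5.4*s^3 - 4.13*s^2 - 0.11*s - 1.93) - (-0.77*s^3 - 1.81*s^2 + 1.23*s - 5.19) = -4.49*s^5 + 2.08*s^4 - 4.63*s^3 - 2.32*s^2 - 1.34*s + 3.26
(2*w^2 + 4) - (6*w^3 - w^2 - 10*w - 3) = -6*w^3 + 3*w^2 + 10*w + 7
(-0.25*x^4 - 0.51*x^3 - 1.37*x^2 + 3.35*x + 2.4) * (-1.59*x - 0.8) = 0.3975*x^5 + 1.0109*x^4 + 2.5863*x^3 - 4.2305*x^2 - 6.496*x - 1.92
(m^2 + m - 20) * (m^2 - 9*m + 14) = m^4 - 8*m^3 - 15*m^2 + 194*m - 280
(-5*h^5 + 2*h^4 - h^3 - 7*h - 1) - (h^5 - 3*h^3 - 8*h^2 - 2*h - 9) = -6*h^5 + 2*h^4 + 2*h^3 + 8*h^2 - 5*h + 8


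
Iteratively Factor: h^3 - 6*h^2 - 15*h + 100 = (h - 5)*(h^2 - h - 20) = (h - 5)^2*(h + 4)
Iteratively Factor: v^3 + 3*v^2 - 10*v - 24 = (v + 2)*(v^2 + v - 12) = (v + 2)*(v + 4)*(v - 3)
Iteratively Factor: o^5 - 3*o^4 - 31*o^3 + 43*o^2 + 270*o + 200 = (o - 5)*(o^4 + 2*o^3 - 21*o^2 - 62*o - 40) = (o - 5)*(o + 2)*(o^3 - 21*o - 20) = (o - 5)*(o + 2)*(o + 4)*(o^2 - 4*o - 5) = (o - 5)^2*(o + 2)*(o + 4)*(o + 1)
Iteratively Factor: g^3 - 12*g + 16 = (g - 2)*(g^2 + 2*g - 8) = (g - 2)^2*(g + 4)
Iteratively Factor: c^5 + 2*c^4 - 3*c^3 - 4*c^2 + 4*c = (c + 2)*(c^4 - 3*c^2 + 2*c) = (c - 1)*(c + 2)*(c^3 + c^2 - 2*c) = (c - 1)*(c + 2)^2*(c^2 - c) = (c - 1)^2*(c + 2)^2*(c)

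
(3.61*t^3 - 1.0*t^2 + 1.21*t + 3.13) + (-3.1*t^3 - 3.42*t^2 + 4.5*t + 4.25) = 0.51*t^3 - 4.42*t^2 + 5.71*t + 7.38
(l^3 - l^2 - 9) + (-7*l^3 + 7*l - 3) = -6*l^3 - l^2 + 7*l - 12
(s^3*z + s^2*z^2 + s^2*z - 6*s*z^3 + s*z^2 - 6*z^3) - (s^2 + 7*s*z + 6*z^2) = s^3*z + s^2*z^2 + s^2*z - s^2 - 6*s*z^3 + s*z^2 - 7*s*z - 6*z^3 - 6*z^2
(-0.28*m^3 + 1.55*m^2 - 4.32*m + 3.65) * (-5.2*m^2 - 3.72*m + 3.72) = 1.456*m^5 - 7.0184*m^4 + 15.6564*m^3 + 2.8564*m^2 - 29.6484*m + 13.578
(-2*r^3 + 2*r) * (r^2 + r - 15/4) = -2*r^5 - 2*r^4 + 19*r^3/2 + 2*r^2 - 15*r/2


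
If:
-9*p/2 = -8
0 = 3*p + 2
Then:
No Solution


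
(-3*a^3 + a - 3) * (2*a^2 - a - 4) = -6*a^5 + 3*a^4 + 14*a^3 - 7*a^2 - a + 12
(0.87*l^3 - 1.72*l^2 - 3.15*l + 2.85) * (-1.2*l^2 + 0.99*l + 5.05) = -1.044*l^5 + 2.9253*l^4 + 6.4707*l^3 - 15.2245*l^2 - 13.086*l + 14.3925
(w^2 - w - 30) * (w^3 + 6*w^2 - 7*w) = w^5 + 5*w^4 - 43*w^3 - 173*w^2 + 210*w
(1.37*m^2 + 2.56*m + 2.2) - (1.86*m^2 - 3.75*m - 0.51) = -0.49*m^2 + 6.31*m + 2.71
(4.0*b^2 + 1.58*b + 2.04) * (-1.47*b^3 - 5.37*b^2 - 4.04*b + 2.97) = -5.88*b^5 - 23.8026*b^4 - 27.6434*b^3 - 5.458*b^2 - 3.549*b + 6.0588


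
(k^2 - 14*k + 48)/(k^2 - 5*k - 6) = (k - 8)/(k + 1)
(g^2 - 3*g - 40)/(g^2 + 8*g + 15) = (g - 8)/(g + 3)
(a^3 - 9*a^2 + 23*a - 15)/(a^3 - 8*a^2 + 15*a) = (a - 1)/a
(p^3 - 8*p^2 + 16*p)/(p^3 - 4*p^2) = (p - 4)/p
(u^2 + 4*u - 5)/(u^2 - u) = (u + 5)/u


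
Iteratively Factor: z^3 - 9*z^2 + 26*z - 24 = (z - 3)*(z^2 - 6*z + 8) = (z - 3)*(z - 2)*(z - 4)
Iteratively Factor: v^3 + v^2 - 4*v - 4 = (v - 2)*(v^2 + 3*v + 2) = (v - 2)*(v + 2)*(v + 1)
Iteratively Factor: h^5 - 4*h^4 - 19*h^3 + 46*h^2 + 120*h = (h + 2)*(h^4 - 6*h^3 - 7*h^2 + 60*h) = (h - 4)*(h + 2)*(h^3 - 2*h^2 - 15*h) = h*(h - 4)*(h + 2)*(h^2 - 2*h - 15) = h*(h - 5)*(h - 4)*(h + 2)*(h + 3)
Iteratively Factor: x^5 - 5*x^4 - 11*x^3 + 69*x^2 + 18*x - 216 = (x + 2)*(x^4 - 7*x^3 + 3*x^2 + 63*x - 108) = (x + 2)*(x + 3)*(x^3 - 10*x^2 + 33*x - 36) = (x - 3)*(x + 2)*(x + 3)*(x^2 - 7*x + 12) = (x - 3)^2*(x + 2)*(x + 3)*(x - 4)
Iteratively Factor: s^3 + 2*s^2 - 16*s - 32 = (s + 4)*(s^2 - 2*s - 8) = (s + 2)*(s + 4)*(s - 4)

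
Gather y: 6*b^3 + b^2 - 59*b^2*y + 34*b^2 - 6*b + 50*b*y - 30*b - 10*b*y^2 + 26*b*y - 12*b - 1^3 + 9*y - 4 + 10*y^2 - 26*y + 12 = 6*b^3 + 35*b^2 - 48*b + y^2*(10 - 10*b) + y*(-59*b^2 + 76*b - 17) + 7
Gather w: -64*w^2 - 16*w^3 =-16*w^3 - 64*w^2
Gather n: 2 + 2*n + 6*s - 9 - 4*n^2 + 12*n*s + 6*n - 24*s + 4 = -4*n^2 + n*(12*s + 8) - 18*s - 3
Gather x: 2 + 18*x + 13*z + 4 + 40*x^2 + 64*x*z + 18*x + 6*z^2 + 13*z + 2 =40*x^2 + x*(64*z + 36) + 6*z^2 + 26*z + 8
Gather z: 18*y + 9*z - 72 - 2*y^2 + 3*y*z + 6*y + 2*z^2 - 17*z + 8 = -2*y^2 + 24*y + 2*z^2 + z*(3*y - 8) - 64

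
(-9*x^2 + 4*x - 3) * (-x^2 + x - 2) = 9*x^4 - 13*x^3 + 25*x^2 - 11*x + 6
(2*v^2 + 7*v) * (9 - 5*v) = -10*v^3 - 17*v^2 + 63*v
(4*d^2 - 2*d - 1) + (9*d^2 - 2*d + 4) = 13*d^2 - 4*d + 3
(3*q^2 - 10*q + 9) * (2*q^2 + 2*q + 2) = 6*q^4 - 14*q^3 + 4*q^2 - 2*q + 18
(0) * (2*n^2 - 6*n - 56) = 0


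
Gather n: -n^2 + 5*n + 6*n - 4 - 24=-n^2 + 11*n - 28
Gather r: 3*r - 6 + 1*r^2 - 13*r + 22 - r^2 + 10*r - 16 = 0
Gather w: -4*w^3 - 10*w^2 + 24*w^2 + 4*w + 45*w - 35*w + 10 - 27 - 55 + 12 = -4*w^3 + 14*w^2 + 14*w - 60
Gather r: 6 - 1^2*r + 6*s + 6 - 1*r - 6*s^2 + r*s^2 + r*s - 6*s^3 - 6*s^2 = r*(s^2 + s - 2) - 6*s^3 - 12*s^2 + 6*s + 12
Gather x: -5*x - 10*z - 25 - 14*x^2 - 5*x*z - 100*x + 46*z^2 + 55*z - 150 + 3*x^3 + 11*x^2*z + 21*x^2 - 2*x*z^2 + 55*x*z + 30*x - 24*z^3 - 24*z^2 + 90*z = 3*x^3 + x^2*(11*z + 7) + x*(-2*z^2 + 50*z - 75) - 24*z^3 + 22*z^2 + 135*z - 175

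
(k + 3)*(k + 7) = k^2 + 10*k + 21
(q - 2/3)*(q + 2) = q^2 + 4*q/3 - 4/3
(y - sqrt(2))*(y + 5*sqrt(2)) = y^2 + 4*sqrt(2)*y - 10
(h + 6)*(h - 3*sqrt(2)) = h^2 - 3*sqrt(2)*h + 6*h - 18*sqrt(2)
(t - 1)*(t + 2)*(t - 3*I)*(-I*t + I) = -I*t^4 - 3*t^3 + 3*I*t^2 + 9*t - 2*I*t - 6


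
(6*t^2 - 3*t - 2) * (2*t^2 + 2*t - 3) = 12*t^4 + 6*t^3 - 28*t^2 + 5*t + 6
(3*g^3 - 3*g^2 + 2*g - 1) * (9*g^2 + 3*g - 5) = 27*g^5 - 18*g^4 - 6*g^3 + 12*g^2 - 13*g + 5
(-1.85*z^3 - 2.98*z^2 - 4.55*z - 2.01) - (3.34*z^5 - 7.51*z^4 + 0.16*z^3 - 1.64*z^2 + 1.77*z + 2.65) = -3.34*z^5 + 7.51*z^4 - 2.01*z^3 - 1.34*z^2 - 6.32*z - 4.66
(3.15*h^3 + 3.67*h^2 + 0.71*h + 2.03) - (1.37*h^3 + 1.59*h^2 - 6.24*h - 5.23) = 1.78*h^3 + 2.08*h^2 + 6.95*h + 7.26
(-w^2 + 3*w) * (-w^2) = w^4 - 3*w^3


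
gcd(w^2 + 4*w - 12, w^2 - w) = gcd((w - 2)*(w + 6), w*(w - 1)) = 1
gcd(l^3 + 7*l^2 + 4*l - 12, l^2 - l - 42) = l + 6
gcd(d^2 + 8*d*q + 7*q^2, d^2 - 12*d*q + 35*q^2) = 1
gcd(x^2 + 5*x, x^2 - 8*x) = x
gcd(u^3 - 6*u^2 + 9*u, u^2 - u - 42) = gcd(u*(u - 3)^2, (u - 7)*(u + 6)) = 1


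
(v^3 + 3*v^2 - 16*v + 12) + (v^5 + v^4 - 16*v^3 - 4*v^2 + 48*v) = v^5 + v^4 - 15*v^3 - v^2 + 32*v + 12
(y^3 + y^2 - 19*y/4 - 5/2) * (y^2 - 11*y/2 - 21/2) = y^5 - 9*y^4/2 - 83*y^3/4 + 105*y^2/8 + 509*y/8 + 105/4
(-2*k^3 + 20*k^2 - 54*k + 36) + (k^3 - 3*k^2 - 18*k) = -k^3 + 17*k^2 - 72*k + 36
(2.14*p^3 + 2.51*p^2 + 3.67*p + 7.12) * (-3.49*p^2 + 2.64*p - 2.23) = -7.4686*p^5 - 3.1103*p^4 - 10.9541*p^3 - 20.7573*p^2 + 10.6127*p - 15.8776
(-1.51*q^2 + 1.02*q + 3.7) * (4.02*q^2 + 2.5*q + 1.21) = -6.0702*q^4 + 0.3254*q^3 + 15.5969*q^2 + 10.4842*q + 4.477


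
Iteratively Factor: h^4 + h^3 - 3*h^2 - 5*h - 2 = (h - 2)*(h^3 + 3*h^2 + 3*h + 1) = (h - 2)*(h + 1)*(h^2 + 2*h + 1) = (h - 2)*(h + 1)^2*(h + 1)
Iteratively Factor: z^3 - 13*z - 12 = (z + 1)*(z^2 - z - 12) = (z - 4)*(z + 1)*(z + 3)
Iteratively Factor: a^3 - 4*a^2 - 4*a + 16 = (a - 2)*(a^2 - 2*a - 8) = (a - 4)*(a - 2)*(a + 2)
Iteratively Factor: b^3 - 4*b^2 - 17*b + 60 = (b - 3)*(b^2 - b - 20) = (b - 3)*(b + 4)*(b - 5)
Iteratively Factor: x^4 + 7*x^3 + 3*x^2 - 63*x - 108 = (x + 3)*(x^3 + 4*x^2 - 9*x - 36) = (x + 3)^2*(x^2 + x - 12) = (x - 3)*(x + 3)^2*(x + 4)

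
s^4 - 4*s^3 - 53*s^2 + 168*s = s*(s - 8)*(s - 3)*(s + 7)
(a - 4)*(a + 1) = a^2 - 3*a - 4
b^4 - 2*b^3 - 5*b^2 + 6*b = b*(b - 3)*(b - 1)*(b + 2)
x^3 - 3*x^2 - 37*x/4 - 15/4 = (x - 5)*(x + 1/2)*(x + 3/2)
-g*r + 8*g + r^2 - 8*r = (-g + r)*(r - 8)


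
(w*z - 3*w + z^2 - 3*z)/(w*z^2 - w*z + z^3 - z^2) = (z - 3)/(z*(z - 1))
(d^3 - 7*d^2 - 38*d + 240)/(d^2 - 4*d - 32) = (d^2 + d - 30)/(d + 4)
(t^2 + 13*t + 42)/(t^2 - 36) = (t + 7)/(t - 6)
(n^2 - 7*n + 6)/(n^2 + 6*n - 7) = (n - 6)/(n + 7)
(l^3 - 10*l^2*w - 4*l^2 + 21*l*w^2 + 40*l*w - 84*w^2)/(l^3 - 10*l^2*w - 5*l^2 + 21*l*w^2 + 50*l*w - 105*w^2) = (l - 4)/(l - 5)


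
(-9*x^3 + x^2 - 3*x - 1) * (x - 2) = -9*x^4 + 19*x^3 - 5*x^2 + 5*x + 2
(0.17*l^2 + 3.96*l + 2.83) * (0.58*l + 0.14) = 0.0986*l^3 + 2.3206*l^2 + 2.1958*l + 0.3962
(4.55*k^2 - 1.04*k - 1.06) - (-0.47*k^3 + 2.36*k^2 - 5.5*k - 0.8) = 0.47*k^3 + 2.19*k^2 + 4.46*k - 0.26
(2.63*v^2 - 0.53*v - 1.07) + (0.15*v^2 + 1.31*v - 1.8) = 2.78*v^2 + 0.78*v - 2.87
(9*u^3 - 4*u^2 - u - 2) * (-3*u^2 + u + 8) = -27*u^5 + 21*u^4 + 71*u^3 - 27*u^2 - 10*u - 16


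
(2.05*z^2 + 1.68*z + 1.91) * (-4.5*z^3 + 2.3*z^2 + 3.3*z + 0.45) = -9.225*z^5 - 2.845*z^4 + 2.034*z^3 + 10.8595*z^2 + 7.059*z + 0.8595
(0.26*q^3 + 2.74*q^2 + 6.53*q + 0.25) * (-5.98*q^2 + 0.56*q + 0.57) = -1.5548*q^5 - 16.2396*q^4 - 37.3668*q^3 + 3.7236*q^2 + 3.8621*q + 0.1425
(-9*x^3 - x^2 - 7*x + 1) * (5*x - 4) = -45*x^4 + 31*x^3 - 31*x^2 + 33*x - 4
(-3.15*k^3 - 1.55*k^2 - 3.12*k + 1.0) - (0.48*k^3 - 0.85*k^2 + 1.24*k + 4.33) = -3.63*k^3 - 0.7*k^2 - 4.36*k - 3.33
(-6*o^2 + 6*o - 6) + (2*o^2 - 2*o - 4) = -4*o^2 + 4*o - 10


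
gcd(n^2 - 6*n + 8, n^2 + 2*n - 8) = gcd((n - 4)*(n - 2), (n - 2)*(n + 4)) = n - 2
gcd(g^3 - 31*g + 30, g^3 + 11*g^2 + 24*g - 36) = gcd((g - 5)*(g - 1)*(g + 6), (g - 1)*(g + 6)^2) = g^2 + 5*g - 6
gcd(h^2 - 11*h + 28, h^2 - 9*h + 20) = h - 4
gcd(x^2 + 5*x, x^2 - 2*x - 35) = x + 5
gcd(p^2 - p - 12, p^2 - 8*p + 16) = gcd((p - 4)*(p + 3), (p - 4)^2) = p - 4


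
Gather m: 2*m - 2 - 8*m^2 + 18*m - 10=-8*m^2 + 20*m - 12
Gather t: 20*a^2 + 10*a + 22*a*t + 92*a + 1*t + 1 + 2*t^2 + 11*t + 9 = 20*a^2 + 102*a + 2*t^2 + t*(22*a + 12) + 10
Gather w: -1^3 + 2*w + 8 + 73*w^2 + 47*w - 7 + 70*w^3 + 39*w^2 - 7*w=70*w^3 + 112*w^2 + 42*w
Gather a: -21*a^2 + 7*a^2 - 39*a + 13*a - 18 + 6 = -14*a^2 - 26*a - 12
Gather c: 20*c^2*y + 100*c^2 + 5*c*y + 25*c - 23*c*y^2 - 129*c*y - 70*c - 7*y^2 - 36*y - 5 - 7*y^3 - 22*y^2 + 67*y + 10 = c^2*(20*y + 100) + c*(-23*y^2 - 124*y - 45) - 7*y^3 - 29*y^2 + 31*y + 5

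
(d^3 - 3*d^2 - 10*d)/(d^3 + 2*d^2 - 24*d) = (d^2 - 3*d - 10)/(d^2 + 2*d - 24)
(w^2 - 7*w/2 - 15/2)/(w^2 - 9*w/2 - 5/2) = (2*w + 3)/(2*w + 1)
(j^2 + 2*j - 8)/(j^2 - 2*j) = (j + 4)/j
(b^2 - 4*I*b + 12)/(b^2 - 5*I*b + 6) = (b + 2*I)/(b + I)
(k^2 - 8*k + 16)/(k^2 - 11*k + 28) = (k - 4)/(k - 7)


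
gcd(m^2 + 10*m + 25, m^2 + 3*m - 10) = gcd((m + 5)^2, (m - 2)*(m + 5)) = m + 5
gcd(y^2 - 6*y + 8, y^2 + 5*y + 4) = 1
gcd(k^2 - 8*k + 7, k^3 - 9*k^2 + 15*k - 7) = k^2 - 8*k + 7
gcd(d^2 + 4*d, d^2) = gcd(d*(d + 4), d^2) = d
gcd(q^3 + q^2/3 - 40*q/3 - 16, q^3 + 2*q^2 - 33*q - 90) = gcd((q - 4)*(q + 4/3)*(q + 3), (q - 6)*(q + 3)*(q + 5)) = q + 3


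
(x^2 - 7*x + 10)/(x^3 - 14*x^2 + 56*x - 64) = (x - 5)/(x^2 - 12*x + 32)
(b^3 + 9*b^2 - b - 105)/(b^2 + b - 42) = (b^2 + 2*b - 15)/(b - 6)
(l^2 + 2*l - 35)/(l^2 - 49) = (l - 5)/(l - 7)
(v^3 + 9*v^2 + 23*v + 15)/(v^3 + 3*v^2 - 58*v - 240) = (v^2 + 4*v + 3)/(v^2 - 2*v - 48)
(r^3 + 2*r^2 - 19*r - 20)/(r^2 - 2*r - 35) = (r^2 - 3*r - 4)/(r - 7)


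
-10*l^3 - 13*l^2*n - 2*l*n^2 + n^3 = (-5*l + n)*(l + n)*(2*l + n)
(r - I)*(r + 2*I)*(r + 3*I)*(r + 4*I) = r^4 + 8*I*r^3 - 17*r^2 + 2*I*r - 24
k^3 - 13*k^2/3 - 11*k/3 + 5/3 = (k - 5)*(k - 1/3)*(k + 1)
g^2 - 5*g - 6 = (g - 6)*(g + 1)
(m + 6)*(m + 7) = m^2 + 13*m + 42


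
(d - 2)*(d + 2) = d^2 - 4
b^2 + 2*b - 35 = (b - 5)*(b + 7)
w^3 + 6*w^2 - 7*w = w*(w - 1)*(w + 7)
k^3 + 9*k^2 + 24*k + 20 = (k + 2)^2*(k + 5)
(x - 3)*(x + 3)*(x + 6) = x^3 + 6*x^2 - 9*x - 54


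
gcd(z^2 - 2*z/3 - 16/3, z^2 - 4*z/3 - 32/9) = z - 8/3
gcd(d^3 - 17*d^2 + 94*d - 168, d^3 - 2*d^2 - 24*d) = d - 6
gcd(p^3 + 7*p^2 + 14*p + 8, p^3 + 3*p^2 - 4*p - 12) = p + 2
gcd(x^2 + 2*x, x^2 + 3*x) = x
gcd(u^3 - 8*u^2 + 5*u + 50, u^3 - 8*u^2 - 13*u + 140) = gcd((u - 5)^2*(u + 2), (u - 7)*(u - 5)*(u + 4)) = u - 5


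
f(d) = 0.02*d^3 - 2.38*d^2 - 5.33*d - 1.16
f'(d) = 0.06*d^2 - 4.76*d - 5.33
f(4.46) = -70.50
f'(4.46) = -25.37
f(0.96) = -8.45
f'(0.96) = -9.84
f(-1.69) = 0.95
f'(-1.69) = 2.89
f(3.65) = -51.35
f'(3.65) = -21.90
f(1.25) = -11.50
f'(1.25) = -11.19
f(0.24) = -2.58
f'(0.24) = -6.47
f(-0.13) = -0.51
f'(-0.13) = -4.71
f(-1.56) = 1.29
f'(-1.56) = 2.24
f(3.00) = -38.03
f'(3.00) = -19.07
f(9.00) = -227.33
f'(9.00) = -43.31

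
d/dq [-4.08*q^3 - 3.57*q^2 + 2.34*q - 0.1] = -12.24*q^2 - 7.14*q + 2.34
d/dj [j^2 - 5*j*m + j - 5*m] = 2*j - 5*m + 1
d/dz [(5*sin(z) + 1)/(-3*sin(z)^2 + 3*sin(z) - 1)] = (15*sin(z)^2 + 6*sin(z) - 8)*cos(z)/(3*sin(z)^2 - 3*sin(z) + 1)^2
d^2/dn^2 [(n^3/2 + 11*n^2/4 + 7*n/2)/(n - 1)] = (n^3 - 3*n^2 + 3*n + 25/2)/(n^3 - 3*n^2 + 3*n - 1)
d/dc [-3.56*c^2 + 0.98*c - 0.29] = 0.98 - 7.12*c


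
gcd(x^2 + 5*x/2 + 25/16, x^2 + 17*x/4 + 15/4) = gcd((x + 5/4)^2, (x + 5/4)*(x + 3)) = x + 5/4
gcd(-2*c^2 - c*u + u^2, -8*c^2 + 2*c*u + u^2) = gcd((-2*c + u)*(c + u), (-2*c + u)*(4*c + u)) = -2*c + u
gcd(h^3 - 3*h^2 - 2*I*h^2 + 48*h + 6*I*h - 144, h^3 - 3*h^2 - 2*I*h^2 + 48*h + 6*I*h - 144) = h^3 + h^2*(-3 - 2*I) + h*(48 + 6*I) - 144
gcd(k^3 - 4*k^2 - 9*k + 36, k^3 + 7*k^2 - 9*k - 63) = k^2 - 9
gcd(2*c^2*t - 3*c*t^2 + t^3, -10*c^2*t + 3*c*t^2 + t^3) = -2*c*t + t^2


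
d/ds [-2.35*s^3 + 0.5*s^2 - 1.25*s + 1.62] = -7.05*s^2 + 1.0*s - 1.25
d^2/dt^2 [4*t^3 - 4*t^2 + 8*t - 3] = 24*t - 8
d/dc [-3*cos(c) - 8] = 3*sin(c)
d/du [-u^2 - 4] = -2*u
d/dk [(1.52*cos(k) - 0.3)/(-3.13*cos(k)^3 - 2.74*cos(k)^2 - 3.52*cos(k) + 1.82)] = (-9.5152*cos(k)^3 - 1.3478*cos(k)^2 + 1.644*cos(k) - 1.7104)*sin(k)/(9.7969*cos(k)^6 + 17.1524*cos(k)^5 + 29.5428*cos(k)^4 + 7.8964*cos(k)^3 + 2.4168*cos(k)^2 - 12.8128*cos(k) + 3.3124)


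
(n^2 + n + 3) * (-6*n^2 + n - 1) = -6*n^4 - 5*n^3 - 18*n^2 + 2*n - 3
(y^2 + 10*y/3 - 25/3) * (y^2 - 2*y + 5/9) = y^4 + 4*y^3/3 - 130*y^2/9 + 500*y/27 - 125/27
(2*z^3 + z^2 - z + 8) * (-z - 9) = -2*z^4 - 19*z^3 - 8*z^2 + z - 72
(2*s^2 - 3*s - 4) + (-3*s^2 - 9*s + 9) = -s^2 - 12*s + 5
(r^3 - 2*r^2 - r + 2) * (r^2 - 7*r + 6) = r^5 - 9*r^4 + 19*r^3 - 3*r^2 - 20*r + 12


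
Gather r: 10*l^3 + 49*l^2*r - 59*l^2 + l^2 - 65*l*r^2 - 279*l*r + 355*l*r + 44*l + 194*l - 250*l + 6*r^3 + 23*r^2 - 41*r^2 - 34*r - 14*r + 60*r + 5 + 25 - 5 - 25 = 10*l^3 - 58*l^2 - 12*l + 6*r^3 + r^2*(-65*l - 18) + r*(49*l^2 + 76*l + 12)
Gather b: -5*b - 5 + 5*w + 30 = -5*b + 5*w + 25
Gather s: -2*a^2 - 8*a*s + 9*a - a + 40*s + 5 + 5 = -2*a^2 + 8*a + s*(40 - 8*a) + 10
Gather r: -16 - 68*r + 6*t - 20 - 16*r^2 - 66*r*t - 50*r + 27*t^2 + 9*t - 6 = -16*r^2 + r*(-66*t - 118) + 27*t^2 + 15*t - 42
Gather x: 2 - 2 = 0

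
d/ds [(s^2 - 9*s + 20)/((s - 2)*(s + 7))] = 2*(7*s^2 - 34*s + 13)/(s^4 + 10*s^3 - 3*s^2 - 140*s + 196)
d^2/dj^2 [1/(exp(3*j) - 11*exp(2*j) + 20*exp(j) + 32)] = ((-9*exp(2*j) + 44*exp(j) - 20)*(exp(3*j) - 11*exp(2*j) + 20*exp(j) + 32) + 2*(3*exp(2*j) - 22*exp(j) + 20)^2*exp(j))*exp(j)/(exp(3*j) - 11*exp(2*j) + 20*exp(j) + 32)^3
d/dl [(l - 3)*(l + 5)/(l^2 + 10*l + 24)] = 2*(4*l^2 + 39*l + 99)/(l^4 + 20*l^3 + 148*l^2 + 480*l + 576)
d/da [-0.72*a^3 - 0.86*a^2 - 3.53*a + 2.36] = -2.16*a^2 - 1.72*a - 3.53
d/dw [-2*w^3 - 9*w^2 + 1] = 6*w*(-w - 3)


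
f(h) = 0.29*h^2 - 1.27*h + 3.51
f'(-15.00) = -9.97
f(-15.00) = 87.81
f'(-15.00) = -9.97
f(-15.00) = 87.81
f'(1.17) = -0.59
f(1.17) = 2.42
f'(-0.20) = -1.39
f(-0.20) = 3.78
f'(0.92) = -0.74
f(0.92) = 2.59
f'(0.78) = -0.82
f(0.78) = 2.70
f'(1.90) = -0.17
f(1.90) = 2.14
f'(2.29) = 0.06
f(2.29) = 2.12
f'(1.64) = -0.32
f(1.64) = 2.21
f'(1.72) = -0.27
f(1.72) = 2.18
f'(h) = 0.58*h - 1.27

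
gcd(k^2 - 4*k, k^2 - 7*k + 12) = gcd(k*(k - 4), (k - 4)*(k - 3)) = k - 4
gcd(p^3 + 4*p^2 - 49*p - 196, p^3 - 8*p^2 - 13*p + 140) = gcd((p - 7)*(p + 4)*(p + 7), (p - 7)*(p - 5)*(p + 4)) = p^2 - 3*p - 28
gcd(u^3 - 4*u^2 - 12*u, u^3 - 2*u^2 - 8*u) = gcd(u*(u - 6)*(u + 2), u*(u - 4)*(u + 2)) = u^2 + 2*u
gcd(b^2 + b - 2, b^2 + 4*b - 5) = b - 1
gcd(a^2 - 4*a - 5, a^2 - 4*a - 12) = 1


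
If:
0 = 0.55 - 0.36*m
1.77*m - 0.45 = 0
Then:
No Solution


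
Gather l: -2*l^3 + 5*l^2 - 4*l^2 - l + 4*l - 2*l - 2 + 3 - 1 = -2*l^3 + l^2 + l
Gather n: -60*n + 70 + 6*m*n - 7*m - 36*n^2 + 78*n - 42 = -7*m - 36*n^2 + n*(6*m + 18) + 28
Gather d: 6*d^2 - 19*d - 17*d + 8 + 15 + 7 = 6*d^2 - 36*d + 30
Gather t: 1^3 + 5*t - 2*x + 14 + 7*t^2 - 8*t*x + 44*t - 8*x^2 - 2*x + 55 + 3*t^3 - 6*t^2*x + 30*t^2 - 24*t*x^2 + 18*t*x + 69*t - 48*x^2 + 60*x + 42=3*t^3 + t^2*(37 - 6*x) + t*(-24*x^2 + 10*x + 118) - 56*x^2 + 56*x + 112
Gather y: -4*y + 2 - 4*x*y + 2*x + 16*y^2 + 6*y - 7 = 2*x + 16*y^2 + y*(2 - 4*x) - 5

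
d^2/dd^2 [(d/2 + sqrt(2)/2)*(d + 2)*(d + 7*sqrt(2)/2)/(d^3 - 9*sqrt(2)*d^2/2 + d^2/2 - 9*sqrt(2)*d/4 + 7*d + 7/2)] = 12*(4*d^6 + 24*sqrt(2)*d^6 + 90*sqrt(2)*d^5 - 432*sqrt(2)*d^4 - 402*d^4 - 1023*sqrt(2)*d^3 + 1350*d^3 - 1134*sqrt(2)*d^2 + 6258*d^2 - 2898*sqrt(2)*d + 4536*d - 882*sqrt(2) + 2128)/(32*d^9 - 432*sqrt(2)*d^8 + 48*d^8 - 648*sqrt(2)*d^7 + 4584*d^7 - 12204*sqrt(2)*d^6 + 6844*d^6 - 17874*sqrt(2)*d^5 + 35340*d^5 - 30078*sqrt(2)*d^4 + 48450*d^4 - 33237*sqrt(2)*d^3 + 34916*d^3 - 15876*sqrt(2)*d^2 + 20454*d^2 - 2646*sqrt(2)*d + 8232*d + 1372)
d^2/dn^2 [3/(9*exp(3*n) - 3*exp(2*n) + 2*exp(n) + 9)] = 3*((-81*exp(2*n) + 12*exp(n) - 2)*(9*exp(3*n) - 3*exp(2*n) + 2*exp(n) + 9) + 2*(27*exp(2*n) - 6*exp(n) + 2)^2*exp(n))*exp(n)/(9*exp(3*n) - 3*exp(2*n) + 2*exp(n) + 9)^3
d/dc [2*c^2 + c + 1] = 4*c + 1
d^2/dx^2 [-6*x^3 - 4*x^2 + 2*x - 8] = -36*x - 8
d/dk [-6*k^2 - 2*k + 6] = -12*k - 2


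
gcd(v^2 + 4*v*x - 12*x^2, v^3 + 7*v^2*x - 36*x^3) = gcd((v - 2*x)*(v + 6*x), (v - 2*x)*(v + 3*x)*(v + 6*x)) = -v^2 - 4*v*x + 12*x^2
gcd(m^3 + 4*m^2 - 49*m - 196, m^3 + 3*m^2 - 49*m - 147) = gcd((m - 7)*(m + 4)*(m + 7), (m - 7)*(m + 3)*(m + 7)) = m^2 - 49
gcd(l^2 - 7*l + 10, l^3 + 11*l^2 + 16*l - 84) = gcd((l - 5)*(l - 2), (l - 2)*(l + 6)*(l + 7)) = l - 2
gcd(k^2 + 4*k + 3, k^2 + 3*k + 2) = k + 1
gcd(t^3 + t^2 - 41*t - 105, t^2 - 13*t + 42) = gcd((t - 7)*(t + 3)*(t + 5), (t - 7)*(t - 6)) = t - 7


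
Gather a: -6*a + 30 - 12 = 18 - 6*a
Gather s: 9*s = 9*s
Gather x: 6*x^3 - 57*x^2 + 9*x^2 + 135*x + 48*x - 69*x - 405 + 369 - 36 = 6*x^3 - 48*x^2 + 114*x - 72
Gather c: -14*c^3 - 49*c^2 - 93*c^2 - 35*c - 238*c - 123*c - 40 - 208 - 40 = -14*c^3 - 142*c^2 - 396*c - 288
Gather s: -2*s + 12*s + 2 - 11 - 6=10*s - 15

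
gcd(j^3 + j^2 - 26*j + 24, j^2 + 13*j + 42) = j + 6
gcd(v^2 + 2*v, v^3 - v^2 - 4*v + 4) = v + 2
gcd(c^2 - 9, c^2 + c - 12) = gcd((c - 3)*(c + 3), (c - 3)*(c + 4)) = c - 3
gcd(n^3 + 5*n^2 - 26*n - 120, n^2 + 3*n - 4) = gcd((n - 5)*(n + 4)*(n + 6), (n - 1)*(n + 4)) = n + 4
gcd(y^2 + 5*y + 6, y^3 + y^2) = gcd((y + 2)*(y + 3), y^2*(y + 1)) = 1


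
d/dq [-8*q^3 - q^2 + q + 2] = -24*q^2 - 2*q + 1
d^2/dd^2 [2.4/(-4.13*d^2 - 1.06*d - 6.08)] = (81.87312*d^2 + 21.01344*d - 2.4*(8.26*d + 1.06)*(16.52*d + 2.12) + 120.52992)/(4.13*d^2 + 1.06*d + 6.08)^3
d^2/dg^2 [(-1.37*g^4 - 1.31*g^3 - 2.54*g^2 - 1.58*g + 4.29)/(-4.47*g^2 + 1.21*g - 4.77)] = (54.747666*g^6 - 44.459514*g^5 + 187.30092*g^4 - 87.92726*g^3 - 510.562008*g^2 + 115.92612*g + 304.203228)/(89.314623*g^6 - 72.530667*g^5 + 305.56026*g^4 - 156.568555*g^3 + 326.06766*g^2 - 82.593027*g + 108.531333)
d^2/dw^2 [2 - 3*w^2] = -6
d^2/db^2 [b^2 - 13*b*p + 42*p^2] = 2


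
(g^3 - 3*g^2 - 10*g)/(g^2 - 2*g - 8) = g*(g - 5)/(g - 4)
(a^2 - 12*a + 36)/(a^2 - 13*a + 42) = (a - 6)/(a - 7)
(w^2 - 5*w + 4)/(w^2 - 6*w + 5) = (w - 4)/(w - 5)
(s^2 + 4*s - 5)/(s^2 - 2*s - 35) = (s - 1)/(s - 7)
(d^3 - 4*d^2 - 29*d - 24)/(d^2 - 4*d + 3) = (d^3 - 4*d^2 - 29*d - 24)/(d^2 - 4*d + 3)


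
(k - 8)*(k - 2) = k^2 - 10*k + 16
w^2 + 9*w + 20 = (w + 4)*(w + 5)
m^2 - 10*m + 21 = (m - 7)*(m - 3)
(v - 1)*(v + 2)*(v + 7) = v^3 + 8*v^2 + 5*v - 14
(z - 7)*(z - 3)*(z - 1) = z^3 - 11*z^2 + 31*z - 21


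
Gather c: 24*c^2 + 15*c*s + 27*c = 24*c^2 + c*(15*s + 27)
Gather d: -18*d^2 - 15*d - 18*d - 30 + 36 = -18*d^2 - 33*d + 6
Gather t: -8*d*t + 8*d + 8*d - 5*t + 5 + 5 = 16*d + t*(-8*d - 5) + 10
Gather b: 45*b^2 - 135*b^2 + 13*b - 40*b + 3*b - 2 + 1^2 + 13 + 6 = -90*b^2 - 24*b + 18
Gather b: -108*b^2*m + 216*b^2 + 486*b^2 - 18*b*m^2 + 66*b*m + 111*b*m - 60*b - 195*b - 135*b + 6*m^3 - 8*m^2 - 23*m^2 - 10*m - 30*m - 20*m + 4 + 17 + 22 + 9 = b^2*(702 - 108*m) + b*(-18*m^2 + 177*m - 390) + 6*m^3 - 31*m^2 - 60*m + 52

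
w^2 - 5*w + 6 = (w - 3)*(w - 2)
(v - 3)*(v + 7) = v^2 + 4*v - 21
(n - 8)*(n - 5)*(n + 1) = n^3 - 12*n^2 + 27*n + 40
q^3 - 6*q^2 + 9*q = q*(q - 3)^2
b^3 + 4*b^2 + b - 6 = (b - 1)*(b + 2)*(b + 3)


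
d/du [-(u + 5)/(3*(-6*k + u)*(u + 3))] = ((6*k - u)*(u + 3) - (6*k - u)*(u + 5) + (u + 3)*(u + 5))/(3*(6*k - u)^2*(u + 3)^2)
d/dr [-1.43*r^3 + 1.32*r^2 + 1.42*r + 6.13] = -4.29*r^2 + 2.64*r + 1.42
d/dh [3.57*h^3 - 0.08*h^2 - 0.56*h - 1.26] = 10.71*h^2 - 0.16*h - 0.56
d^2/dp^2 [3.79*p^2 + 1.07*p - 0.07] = 7.58000000000000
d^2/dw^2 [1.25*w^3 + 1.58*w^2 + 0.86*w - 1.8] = 7.5*w + 3.16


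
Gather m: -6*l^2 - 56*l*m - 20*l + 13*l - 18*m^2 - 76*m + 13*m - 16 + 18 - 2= -6*l^2 - 7*l - 18*m^2 + m*(-56*l - 63)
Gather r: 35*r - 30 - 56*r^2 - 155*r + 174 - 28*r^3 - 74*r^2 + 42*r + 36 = -28*r^3 - 130*r^2 - 78*r + 180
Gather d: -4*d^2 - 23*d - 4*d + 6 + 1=-4*d^2 - 27*d + 7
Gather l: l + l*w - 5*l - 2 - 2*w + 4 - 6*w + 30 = l*(w - 4) - 8*w + 32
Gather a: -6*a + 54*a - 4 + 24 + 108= 48*a + 128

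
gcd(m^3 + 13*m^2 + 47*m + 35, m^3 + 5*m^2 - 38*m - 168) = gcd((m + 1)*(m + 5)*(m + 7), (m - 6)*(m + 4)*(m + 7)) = m + 7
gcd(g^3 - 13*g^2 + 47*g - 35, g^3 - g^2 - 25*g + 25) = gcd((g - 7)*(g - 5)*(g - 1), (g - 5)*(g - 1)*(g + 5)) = g^2 - 6*g + 5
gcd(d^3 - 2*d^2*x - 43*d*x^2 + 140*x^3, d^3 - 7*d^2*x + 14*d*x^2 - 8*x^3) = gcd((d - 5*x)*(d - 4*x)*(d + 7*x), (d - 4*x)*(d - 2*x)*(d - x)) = -d + 4*x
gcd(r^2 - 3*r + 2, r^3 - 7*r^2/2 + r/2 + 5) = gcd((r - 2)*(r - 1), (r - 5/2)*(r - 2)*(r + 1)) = r - 2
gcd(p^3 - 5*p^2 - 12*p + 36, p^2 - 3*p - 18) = p^2 - 3*p - 18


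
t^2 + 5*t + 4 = (t + 1)*(t + 4)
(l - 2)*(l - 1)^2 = l^3 - 4*l^2 + 5*l - 2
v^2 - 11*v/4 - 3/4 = (v - 3)*(v + 1/4)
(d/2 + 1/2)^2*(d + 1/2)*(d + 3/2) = d^4/4 + d^3 + 23*d^2/16 + 7*d/8 + 3/16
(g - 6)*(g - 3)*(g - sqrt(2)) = g^3 - 9*g^2 - sqrt(2)*g^2 + 9*sqrt(2)*g + 18*g - 18*sqrt(2)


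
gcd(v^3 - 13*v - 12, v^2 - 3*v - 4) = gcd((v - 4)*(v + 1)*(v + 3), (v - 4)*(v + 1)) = v^2 - 3*v - 4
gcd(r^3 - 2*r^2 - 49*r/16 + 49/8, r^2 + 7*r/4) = r + 7/4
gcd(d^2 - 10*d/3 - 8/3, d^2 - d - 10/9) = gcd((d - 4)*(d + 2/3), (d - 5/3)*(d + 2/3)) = d + 2/3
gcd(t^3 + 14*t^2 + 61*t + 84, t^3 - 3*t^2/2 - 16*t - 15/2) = t + 3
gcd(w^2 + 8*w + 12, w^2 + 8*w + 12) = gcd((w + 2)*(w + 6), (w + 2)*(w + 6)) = w^2 + 8*w + 12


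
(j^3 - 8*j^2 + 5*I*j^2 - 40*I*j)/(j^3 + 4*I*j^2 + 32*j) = (j^2 + j*(-8 + 5*I) - 40*I)/(j^2 + 4*I*j + 32)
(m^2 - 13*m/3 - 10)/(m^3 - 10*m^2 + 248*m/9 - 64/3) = 3*(3*m + 5)/(9*m^2 - 36*m + 32)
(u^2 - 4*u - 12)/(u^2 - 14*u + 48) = (u + 2)/(u - 8)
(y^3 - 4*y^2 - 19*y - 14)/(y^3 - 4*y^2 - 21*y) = (y^2 + 3*y + 2)/(y*(y + 3))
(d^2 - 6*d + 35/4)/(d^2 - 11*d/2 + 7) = (d - 5/2)/(d - 2)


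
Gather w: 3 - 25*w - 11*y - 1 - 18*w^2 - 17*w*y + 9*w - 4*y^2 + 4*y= -18*w^2 + w*(-17*y - 16) - 4*y^2 - 7*y + 2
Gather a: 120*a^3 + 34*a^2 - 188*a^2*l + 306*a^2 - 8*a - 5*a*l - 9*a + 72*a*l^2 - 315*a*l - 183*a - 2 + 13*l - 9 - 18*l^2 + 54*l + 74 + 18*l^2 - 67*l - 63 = 120*a^3 + a^2*(340 - 188*l) + a*(72*l^2 - 320*l - 200)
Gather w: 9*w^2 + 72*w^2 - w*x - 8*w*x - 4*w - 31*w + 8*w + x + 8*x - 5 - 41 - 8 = 81*w^2 + w*(-9*x - 27) + 9*x - 54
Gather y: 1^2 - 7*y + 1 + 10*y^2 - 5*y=10*y^2 - 12*y + 2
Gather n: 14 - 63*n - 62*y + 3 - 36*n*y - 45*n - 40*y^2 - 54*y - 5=n*(-36*y - 108) - 40*y^2 - 116*y + 12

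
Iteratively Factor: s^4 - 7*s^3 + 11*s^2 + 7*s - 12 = (s - 3)*(s^3 - 4*s^2 - s + 4) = (s - 3)*(s + 1)*(s^2 - 5*s + 4) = (s - 4)*(s - 3)*(s + 1)*(s - 1)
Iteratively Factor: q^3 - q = (q)*(q^2 - 1) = q*(q - 1)*(q + 1)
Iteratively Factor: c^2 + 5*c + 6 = (c + 2)*(c + 3)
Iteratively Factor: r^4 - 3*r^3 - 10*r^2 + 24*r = (r - 2)*(r^3 - r^2 - 12*r) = r*(r - 2)*(r^2 - r - 12) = r*(r - 2)*(r + 3)*(r - 4)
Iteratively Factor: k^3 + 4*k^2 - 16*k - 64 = (k + 4)*(k^2 - 16) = (k - 4)*(k + 4)*(k + 4)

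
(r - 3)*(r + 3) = r^2 - 9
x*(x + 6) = x^2 + 6*x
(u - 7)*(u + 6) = u^2 - u - 42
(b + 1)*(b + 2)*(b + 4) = b^3 + 7*b^2 + 14*b + 8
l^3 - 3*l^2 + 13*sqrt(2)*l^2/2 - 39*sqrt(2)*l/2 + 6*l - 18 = (l - 3)*(l + sqrt(2)/2)*(l + 6*sqrt(2))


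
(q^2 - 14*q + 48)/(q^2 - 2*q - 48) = (q - 6)/(q + 6)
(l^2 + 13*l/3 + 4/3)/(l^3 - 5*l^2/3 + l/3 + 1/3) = (l + 4)/(l^2 - 2*l + 1)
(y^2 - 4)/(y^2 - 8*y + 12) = (y + 2)/(y - 6)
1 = 1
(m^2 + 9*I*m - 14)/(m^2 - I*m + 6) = (m + 7*I)/(m - 3*I)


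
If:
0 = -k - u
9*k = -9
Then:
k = -1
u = 1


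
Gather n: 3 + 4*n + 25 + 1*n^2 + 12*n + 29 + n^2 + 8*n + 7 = 2*n^2 + 24*n + 64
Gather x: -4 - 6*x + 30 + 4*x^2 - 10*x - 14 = 4*x^2 - 16*x + 12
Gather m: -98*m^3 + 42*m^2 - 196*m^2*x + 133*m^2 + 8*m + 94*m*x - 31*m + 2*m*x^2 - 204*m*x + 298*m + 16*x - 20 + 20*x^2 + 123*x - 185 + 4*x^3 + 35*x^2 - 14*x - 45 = -98*m^3 + m^2*(175 - 196*x) + m*(2*x^2 - 110*x + 275) + 4*x^3 + 55*x^2 + 125*x - 250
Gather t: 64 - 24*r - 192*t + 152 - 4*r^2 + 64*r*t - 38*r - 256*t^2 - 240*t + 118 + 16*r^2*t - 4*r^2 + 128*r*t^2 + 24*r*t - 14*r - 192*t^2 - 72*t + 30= -8*r^2 - 76*r + t^2*(128*r - 448) + t*(16*r^2 + 88*r - 504) + 364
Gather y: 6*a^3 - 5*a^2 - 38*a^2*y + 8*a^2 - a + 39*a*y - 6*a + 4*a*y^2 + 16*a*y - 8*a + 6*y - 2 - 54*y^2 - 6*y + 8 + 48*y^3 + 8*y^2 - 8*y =6*a^3 + 3*a^2 - 15*a + 48*y^3 + y^2*(4*a - 46) + y*(-38*a^2 + 55*a - 8) + 6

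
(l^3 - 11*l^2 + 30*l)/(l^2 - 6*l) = l - 5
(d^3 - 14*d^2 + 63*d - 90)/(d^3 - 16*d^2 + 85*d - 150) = (d - 3)/(d - 5)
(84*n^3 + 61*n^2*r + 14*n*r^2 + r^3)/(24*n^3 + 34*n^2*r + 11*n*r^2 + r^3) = (21*n^2 + 10*n*r + r^2)/(6*n^2 + 7*n*r + r^2)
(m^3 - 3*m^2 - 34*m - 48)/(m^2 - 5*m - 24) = m + 2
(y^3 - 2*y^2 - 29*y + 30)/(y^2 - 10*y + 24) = (y^2 + 4*y - 5)/(y - 4)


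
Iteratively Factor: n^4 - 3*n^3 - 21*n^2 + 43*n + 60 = (n - 5)*(n^3 + 2*n^2 - 11*n - 12) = (n - 5)*(n + 1)*(n^2 + n - 12) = (n - 5)*(n + 1)*(n + 4)*(n - 3)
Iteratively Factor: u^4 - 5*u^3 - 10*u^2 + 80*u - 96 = (u - 4)*(u^3 - u^2 - 14*u + 24) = (u - 4)*(u - 3)*(u^2 + 2*u - 8) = (u - 4)*(u - 3)*(u + 4)*(u - 2)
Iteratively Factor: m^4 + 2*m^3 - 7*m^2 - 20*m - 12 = (m - 3)*(m^3 + 5*m^2 + 8*m + 4) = (m - 3)*(m + 2)*(m^2 + 3*m + 2) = (m - 3)*(m + 1)*(m + 2)*(m + 2)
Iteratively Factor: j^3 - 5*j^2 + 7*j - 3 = (j - 1)*(j^2 - 4*j + 3) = (j - 1)^2*(j - 3)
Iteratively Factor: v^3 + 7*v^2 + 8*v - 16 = (v - 1)*(v^2 + 8*v + 16) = (v - 1)*(v + 4)*(v + 4)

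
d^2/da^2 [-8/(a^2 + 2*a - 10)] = 16*(a^2 + 2*a - 4*(a + 1)^2 - 10)/(a^2 + 2*a - 10)^3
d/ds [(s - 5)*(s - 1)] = 2*s - 6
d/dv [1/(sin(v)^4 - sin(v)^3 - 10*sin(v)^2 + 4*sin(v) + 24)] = (11*sin(v) + 4*cos(v)^2 - 6)*cos(v)/((sin(v) - 3)^2*(sin(v) - 2)^2*(sin(v) + 2)^3)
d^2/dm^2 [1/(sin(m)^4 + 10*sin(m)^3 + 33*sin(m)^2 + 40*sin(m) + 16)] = 2*(-8*sin(m)^3 - 27*sin(m)^2 + 3*sin(m) + 67)/((sin(m) + 1)^3*(sin(m) + 4)^4)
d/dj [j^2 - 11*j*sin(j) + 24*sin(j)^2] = -11*j*cos(j) + 2*j - 11*sin(j) + 24*sin(2*j)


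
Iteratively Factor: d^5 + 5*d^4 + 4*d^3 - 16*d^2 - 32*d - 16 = (d + 2)*(d^4 + 3*d^3 - 2*d^2 - 12*d - 8) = (d + 1)*(d + 2)*(d^3 + 2*d^2 - 4*d - 8) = (d - 2)*(d + 1)*(d + 2)*(d^2 + 4*d + 4) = (d - 2)*(d + 1)*(d + 2)^2*(d + 2)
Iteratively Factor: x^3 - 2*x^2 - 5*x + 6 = (x - 1)*(x^2 - x - 6) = (x - 1)*(x + 2)*(x - 3)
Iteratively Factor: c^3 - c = (c)*(c^2 - 1) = c*(c + 1)*(c - 1)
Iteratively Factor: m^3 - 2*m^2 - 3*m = (m + 1)*(m^2 - 3*m) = m*(m + 1)*(m - 3)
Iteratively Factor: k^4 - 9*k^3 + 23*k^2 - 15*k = (k - 3)*(k^3 - 6*k^2 + 5*k) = (k - 3)*(k - 1)*(k^2 - 5*k) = k*(k - 3)*(k - 1)*(k - 5)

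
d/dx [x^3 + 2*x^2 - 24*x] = 3*x^2 + 4*x - 24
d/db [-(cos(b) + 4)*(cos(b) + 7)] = (2*cos(b) + 11)*sin(b)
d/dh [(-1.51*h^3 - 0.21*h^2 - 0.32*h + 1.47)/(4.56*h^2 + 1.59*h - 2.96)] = (-6.8856*h^4 - 4.8018*h^3 + 14.5341*h^2 - 12.1632*h - 1.3901)/(20.7936*h^4 + 14.5008*h^3 - 24.4671*h^2 - 9.4128*h + 8.7616)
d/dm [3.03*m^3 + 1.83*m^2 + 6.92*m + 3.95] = 9.09*m^2 + 3.66*m + 6.92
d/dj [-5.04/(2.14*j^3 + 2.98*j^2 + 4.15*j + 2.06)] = (32.3568*j^2 + 30.0384*j + 20.916)/(2.14*j^3 + 2.98*j^2 + 4.15*j + 2.06)^2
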